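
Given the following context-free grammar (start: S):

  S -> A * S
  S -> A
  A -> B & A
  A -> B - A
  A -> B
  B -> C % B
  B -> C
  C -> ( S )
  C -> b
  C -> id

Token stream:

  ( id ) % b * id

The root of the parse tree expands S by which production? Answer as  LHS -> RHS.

[S [A [B [C ( [S [A [B [C id]]]] )] % [B [C b]]]] * [S [A [B [C id]]]]]

S -> A * S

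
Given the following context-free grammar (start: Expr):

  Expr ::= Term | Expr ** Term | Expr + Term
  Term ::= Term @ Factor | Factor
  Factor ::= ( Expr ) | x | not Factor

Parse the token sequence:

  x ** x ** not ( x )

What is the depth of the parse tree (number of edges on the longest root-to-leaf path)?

[Expr [Expr [Expr [Term [Factor x]]] ** [Term [Factor x]]] ** [Term [Factor not [Factor ( [Expr [Term [Factor x]]] )]]]]

7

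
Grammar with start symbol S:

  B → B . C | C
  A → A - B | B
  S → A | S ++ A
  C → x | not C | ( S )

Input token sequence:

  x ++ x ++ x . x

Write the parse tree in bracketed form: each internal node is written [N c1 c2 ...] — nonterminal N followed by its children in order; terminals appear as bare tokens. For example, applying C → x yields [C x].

S
S ++ A
S ++ A ++ A
A ++ A ++ A
B ++ A ++ A
C ++ A ++ A
x ++ A ++ A
x ++ B ++ A
x ++ C ++ A
x ++ x ++ A
x ++ x ++ B
x ++ x ++ B . C
x ++ x ++ C . C
x ++ x ++ x . C
x ++ x ++ x . x

[S [S [S [A [B [C x]]]] ++ [A [B [C x]]]] ++ [A [B [B [C x]] . [C x]]]]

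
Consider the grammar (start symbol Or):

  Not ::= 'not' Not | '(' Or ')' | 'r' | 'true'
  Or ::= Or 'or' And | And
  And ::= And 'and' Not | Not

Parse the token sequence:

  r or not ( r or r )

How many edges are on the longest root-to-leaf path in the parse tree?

8

[Or [Or [And [Not r]]] or [And [Not not [Not ( [Or [Or [And [Not r]]] or [And [Not r]]] )]]]]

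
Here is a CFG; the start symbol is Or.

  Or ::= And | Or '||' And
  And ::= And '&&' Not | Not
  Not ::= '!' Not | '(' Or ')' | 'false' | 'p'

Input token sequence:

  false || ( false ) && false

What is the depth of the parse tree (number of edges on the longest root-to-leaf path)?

[Or [Or [And [Not false]]] || [And [And [Not ( [Or [And [Not false]]] )]] && [Not false]]]

7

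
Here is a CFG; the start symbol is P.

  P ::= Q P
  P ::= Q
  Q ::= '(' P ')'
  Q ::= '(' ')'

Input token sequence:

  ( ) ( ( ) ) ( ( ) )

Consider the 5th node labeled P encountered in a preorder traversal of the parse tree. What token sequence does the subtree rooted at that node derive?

( )

[P [Q ( )] [P [Q ( [P [Q ( )]] )] [P [Q ( [P [Q ( )]] )]]]]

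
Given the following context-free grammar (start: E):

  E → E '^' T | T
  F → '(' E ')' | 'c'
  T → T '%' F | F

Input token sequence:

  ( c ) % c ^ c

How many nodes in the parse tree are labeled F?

4

[E [E [T [T [F ( [E [T [F c]]] )]] % [F c]]] ^ [T [F c]]]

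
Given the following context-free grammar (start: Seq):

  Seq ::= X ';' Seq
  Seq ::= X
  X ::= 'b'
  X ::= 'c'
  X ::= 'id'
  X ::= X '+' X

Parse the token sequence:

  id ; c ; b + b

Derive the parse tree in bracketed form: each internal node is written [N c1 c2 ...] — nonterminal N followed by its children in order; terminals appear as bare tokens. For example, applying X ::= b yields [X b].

Seq
X ; Seq
id ; Seq
id ; X ; Seq
id ; c ; Seq
id ; c ; X
id ; c ; X + X
id ; c ; b + X
id ; c ; b + b

[Seq [X id] ; [Seq [X c] ; [Seq [X [X b] + [X b]]]]]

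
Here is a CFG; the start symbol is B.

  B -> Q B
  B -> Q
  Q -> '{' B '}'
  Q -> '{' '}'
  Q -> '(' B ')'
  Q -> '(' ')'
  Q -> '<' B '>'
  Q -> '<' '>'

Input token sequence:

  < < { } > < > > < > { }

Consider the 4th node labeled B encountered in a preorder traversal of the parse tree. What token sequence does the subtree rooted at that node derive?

[B [Q < [B [Q < [B [Q { }]] >] [B [Q < >]]] >] [B [Q < >] [B [Q { }]]]]

< >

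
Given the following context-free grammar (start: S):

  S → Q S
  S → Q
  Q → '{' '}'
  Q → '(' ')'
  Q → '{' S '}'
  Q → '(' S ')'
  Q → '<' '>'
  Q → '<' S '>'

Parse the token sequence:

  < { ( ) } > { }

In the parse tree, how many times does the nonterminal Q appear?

[S [Q < [S [Q { [S [Q ( )]] }]] >] [S [Q { }]]]

4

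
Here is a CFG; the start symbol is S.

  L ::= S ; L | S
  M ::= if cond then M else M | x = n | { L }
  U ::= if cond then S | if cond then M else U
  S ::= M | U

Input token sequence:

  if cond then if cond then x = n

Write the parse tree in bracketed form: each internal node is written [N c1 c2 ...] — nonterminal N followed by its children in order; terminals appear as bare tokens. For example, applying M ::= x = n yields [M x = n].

[S [U if cond then [S [U if cond then [S [M x = n]]]]]]

S
U
if cond then S
if cond then U
if cond then if cond then S
if cond then if cond then M
if cond then if cond then x = n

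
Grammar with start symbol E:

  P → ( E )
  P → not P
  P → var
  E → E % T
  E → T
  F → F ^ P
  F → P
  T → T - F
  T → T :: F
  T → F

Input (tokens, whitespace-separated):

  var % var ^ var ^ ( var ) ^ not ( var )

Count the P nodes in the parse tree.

[E [E [T [F [P var]]]] % [T [F [F [F [F [P var]] ^ [P var]] ^ [P ( [E [T [F [P var]]]] )]] ^ [P not [P ( [E [T [F [P var]]]] )]]]]]

8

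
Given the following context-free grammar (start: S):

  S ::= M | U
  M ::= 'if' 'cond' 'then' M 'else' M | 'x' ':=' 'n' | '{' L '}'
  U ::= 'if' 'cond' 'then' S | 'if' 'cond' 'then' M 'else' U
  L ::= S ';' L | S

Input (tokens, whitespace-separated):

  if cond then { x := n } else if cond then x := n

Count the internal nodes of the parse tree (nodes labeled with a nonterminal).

9

[S [U if cond then [M { [L [S [M x := n]]] }] else [U if cond then [S [M x := n]]]]]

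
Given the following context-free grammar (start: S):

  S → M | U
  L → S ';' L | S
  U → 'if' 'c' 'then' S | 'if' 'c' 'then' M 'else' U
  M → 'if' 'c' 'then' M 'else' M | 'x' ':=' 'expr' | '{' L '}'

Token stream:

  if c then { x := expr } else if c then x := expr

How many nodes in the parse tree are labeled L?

[S [U if c then [M { [L [S [M x := expr]]] }] else [U if c then [S [M x := expr]]]]]

1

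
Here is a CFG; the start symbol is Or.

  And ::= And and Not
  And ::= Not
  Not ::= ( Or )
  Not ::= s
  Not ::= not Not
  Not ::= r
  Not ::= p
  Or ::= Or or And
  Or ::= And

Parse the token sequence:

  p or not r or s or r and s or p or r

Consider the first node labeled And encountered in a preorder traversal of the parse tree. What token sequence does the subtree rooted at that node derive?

[Or [Or [Or [Or [Or [Or [And [Not p]]] or [And [Not not [Not r]]]] or [And [Not s]]] or [And [And [Not r]] and [Not s]]] or [And [Not p]]] or [And [Not r]]]

p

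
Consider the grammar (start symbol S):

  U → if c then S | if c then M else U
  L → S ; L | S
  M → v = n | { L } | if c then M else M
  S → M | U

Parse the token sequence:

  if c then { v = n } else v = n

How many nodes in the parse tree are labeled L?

[S [M if c then [M { [L [S [M v = n]]] }] else [M v = n]]]

1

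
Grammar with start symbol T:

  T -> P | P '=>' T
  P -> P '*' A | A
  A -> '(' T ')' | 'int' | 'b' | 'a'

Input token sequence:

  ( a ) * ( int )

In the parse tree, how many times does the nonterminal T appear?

[T [P [P [A ( [T [P [A a]]] )]] * [A ( [T [P [A int]]] )]]]

3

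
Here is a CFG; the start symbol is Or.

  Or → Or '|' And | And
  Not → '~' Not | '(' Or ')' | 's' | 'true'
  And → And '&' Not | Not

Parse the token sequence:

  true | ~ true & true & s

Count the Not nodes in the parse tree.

5

[Or [Or [And [Not true]]] | [And [And [And [Not ~ [Not true]]] & [Not true]] & [Not s]]]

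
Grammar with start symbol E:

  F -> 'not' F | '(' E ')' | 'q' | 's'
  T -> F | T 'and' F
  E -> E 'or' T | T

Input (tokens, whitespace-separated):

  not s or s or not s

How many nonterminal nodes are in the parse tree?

[E [E [E [T [F not [F s]]]] or [T [F s]]] or [T [F not [F s]]]]

11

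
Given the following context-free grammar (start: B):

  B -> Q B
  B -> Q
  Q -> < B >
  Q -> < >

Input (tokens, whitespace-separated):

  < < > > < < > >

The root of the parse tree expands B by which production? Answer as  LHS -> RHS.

[B [Q < [B [Q < >]] >] [B [Q < [B [Q < >]] >]]]

B -> Q B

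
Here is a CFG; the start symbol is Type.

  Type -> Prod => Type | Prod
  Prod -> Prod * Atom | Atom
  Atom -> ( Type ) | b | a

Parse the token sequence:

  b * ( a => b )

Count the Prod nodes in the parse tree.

4

[Type [Prod [Prod [Atom b]] * [Atom ( [Type [Prod [Atom a]] => [Type [Prod [Atom b]]]] )]]]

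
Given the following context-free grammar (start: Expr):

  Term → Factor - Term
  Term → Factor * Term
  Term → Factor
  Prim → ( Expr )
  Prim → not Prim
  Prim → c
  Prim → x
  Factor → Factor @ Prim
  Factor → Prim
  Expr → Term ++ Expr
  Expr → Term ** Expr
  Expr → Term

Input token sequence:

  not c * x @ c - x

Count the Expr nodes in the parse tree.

[Expr [Term [Factor [Prim not [Prim c]]] * [Term [Factor [Factor [Prim x]] @ [Prim c]] - [Term [Factor [Prim x]]]]]]

1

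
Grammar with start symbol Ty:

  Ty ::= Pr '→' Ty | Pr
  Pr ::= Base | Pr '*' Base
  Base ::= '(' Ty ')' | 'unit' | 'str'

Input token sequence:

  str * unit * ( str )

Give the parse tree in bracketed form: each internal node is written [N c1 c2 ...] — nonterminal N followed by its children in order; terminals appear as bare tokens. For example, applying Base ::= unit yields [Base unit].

Ty
Pr
Pr * Base
Pr * Base * Base
Base * Base * Base
str * Base * Base
str * unit * Base
str * unit * ( Ty )
str * unit * ( Pr )
str * unit * ( Base )
str * unit * ( str )

[Ty [Pr [Pr [Pr [Base str]] * [Base unit]] * [Base ( [Ty [Pr [Base str]]] )]]]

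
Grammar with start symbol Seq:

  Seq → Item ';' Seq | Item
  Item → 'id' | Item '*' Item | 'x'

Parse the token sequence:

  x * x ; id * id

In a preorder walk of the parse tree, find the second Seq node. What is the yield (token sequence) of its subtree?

id * id

[Seq [Item [Item x] * [Item x]] ; [Seq [Item [Item id] * [Item id]]]]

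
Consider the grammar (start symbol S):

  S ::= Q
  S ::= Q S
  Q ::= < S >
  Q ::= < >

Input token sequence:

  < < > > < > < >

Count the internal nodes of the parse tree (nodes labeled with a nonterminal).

[S [Q < [S [Q < >]] >] [S [Q < >] [S [Q < >]]]]

8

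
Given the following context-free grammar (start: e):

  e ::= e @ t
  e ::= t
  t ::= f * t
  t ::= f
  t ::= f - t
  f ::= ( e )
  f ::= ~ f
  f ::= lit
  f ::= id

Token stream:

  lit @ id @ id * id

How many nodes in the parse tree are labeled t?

4

[e [e [e [t [f lit]]] @ [t [f id]]] @ [t [f id] * [t [f id]]]]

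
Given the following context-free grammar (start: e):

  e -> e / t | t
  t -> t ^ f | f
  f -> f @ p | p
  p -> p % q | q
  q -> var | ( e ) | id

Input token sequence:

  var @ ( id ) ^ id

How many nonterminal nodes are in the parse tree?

17

[e [t [t [f [f [p [q var]]] @ [p [q ( [e [t [f [p [q id]]]]] )]]]] ^ [f [p [q id]]]]]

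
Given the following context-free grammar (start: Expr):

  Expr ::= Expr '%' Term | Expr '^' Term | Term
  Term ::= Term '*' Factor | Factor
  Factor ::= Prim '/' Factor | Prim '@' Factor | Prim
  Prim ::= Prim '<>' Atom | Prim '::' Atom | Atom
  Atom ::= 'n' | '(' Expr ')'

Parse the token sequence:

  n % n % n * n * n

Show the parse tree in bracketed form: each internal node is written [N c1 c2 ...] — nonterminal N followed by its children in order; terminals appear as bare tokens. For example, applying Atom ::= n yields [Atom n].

[Expr [Expr [Expr [Term [Factor [Prim [Atom n]]]]] % [Term [Factor [Prim [Atom n]]]]] % [Term [Term [Term [Factor [Prim [Atom n]]]] * [Factor [Prim [Atom n]]]] * [Factor [Prim [Atom n]]]]]

Expr
Expr % Term
Expr % Term % Term
Term % Term % Term
Factor % Term % Term
Prim % Term % Term
Atom % Term % Term
n % Term % Term
n % Factor % Term
n % Prim % Term
n % Atom % Term
n % n % Term
n % n % Term * Factor
n % n % Term * Factor * Factor
n % n % Factor * Factor * Factor
n % n % Prim * Factor * Factor
n % n % Atom * Factor * Factor
n % n % n * Factor * Factor
n % n % n * Prim * Factor
n % n % n * Atom * Factor
n % n % n * n * Factor
n % n % n * n * Prim
n % n % n * n * Atom
n % n % n * n * n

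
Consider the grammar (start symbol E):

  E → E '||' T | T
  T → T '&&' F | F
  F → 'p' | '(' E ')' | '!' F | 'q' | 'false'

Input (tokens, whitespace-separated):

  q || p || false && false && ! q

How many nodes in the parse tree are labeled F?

6

[E [E [E [T [F q]]] || [T [F p]]] || [T [T [T [F false]] && [F false]] && [F ! [F q]]]]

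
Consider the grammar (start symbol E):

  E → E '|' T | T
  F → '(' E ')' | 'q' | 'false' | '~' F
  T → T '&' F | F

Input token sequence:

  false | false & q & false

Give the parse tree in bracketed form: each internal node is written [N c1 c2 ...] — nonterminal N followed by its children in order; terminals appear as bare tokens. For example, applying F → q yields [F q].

E
E | T
T | T
F | T
false | T
false | T & F
false | T & F & F
false | F & F & F
false | false & F & F
false | false & q & F
false | false & q & false

[E [E [T [F false]]] | [T [T [T [F false]] & [F q]] & [F false]]]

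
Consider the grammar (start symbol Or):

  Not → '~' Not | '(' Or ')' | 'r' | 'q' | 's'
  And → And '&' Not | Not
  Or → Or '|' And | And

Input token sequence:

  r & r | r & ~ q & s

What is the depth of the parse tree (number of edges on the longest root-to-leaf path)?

5

[Or [Or [And [And [Not r]] & [Not r]]] | [And [And [And [Not r]] & [Not ~ [Not q]]] & [Not s]]]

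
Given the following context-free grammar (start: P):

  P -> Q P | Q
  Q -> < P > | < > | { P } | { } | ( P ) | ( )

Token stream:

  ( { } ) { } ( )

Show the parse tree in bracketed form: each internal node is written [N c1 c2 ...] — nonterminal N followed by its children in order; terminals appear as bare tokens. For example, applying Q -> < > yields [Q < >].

P
Q P
( P ) P
( Q ) P
( { } ) P
( { } ) Q P
( { } ) { } P
( { } ) { } Q
( { } ) { } ( )

[P [Q ( [P [Q { }]] )] [P [Q { }] [P [Q ( )]]]]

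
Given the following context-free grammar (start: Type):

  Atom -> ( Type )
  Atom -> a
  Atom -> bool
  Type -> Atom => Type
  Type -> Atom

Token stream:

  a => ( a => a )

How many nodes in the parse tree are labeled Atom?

4

[Type [Atom a] => [Type [Atom ( [Type [Atom a] => [Type [Atom a]]] )]]]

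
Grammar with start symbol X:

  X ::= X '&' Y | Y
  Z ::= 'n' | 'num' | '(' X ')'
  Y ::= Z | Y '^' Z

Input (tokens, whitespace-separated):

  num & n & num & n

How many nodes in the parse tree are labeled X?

4

[X [X [X [X [Y [Z num]]] & [Y [Z n]]] & [Y [Z num]]] & [Y [Z n]]]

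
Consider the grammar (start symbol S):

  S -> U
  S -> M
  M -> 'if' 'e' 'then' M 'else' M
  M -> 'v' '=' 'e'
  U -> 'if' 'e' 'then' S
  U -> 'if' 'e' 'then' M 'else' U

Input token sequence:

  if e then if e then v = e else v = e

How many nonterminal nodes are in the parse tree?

[S [U if e then [S [M if e then [M v = e] else [M v = e]]]]]

6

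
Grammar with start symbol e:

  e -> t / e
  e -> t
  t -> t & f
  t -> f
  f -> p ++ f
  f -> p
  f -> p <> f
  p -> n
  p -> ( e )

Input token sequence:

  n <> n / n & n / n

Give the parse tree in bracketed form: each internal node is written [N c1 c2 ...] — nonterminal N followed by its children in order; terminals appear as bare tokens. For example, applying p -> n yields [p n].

[e [t [f [p n] <> [f [p n]]]] / [e [t [t [f [p n]]] & [f [p n]]] / [e [t [f [p n]]]]]]

e
t / e
f / e
p <> f / e
n <> f / e
n <> p / e
n <> n / e
n <> n / t / e
n <> n / t & f / e
n <> n / f & f / e
n <> n / p & f / e
n <> n / n & f / e
n <> n / n & p / e
n <> n / n & n / e
n <> n / n & n / t
n <> n / n & n / f
n <> n / n & n / p
n <> n / n & n / n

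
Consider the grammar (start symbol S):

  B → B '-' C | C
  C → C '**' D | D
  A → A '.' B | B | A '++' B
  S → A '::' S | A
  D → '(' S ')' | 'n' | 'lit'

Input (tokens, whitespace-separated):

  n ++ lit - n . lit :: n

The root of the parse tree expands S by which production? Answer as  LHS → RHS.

S → A '::' S

[S [A [A [A [B [C [D n]]]] ++ [B [B [C [D lit]]] - [C [D n]]]] . [B [C [D lit]]]] :: [S [A [B [C [D n]]]]]]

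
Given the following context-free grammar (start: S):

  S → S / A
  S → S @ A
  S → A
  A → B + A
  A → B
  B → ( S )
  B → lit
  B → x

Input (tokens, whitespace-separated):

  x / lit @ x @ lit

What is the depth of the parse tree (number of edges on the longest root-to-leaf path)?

6

[S [S [S [S [A [B x]]] / [A [B lit]]] @ [A [B x]]] @ [A [B lit]]]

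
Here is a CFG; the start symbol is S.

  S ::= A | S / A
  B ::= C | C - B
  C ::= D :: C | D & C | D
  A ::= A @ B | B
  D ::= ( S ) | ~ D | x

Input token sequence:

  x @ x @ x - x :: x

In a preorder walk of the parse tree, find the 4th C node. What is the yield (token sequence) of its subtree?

x :: x

[S [A [A [A [B [C [D x]]]] @ [B [C [D x]]]] @ [B [C [D x]] - [B [C [D x] :: [C [D x]]]]]]]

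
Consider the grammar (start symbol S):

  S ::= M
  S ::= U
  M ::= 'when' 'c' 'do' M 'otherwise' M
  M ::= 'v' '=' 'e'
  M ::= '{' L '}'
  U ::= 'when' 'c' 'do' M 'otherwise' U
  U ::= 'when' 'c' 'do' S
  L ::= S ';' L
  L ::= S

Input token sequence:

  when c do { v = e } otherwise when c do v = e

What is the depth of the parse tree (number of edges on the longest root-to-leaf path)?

6

[S [U when c do [M { [L [S [M v = e]]] }] otherwise [U when c do [S [M v = e]]]]]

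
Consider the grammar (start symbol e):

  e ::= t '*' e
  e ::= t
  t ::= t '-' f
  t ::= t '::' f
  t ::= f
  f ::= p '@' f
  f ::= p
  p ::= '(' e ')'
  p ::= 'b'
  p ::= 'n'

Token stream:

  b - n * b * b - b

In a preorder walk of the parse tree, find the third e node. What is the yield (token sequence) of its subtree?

[e [t [t [f [p b]]] - [f [p n]]] * [e [t [f [p b]]] * [e [t [t [f [p b]]] - [f [p b]]]]]]

b - b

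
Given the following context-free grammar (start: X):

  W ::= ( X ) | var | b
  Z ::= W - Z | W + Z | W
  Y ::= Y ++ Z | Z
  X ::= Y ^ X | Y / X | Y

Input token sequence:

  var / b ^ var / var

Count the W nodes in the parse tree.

[X [Y [Z [W var]]] / [X [Y [Z [W b]]] ^ [X [Y [Z [W var]]] / [X [Y [Z [W var]]]]]]]

4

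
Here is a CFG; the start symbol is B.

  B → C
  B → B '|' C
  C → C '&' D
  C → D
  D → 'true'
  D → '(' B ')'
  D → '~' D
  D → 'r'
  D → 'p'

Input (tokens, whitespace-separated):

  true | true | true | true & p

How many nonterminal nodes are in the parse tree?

14

[B [B [B [B [C [D true]]] | [C [D true]]] | [C [D true]]] | [C [C [D true]] & [D p]]]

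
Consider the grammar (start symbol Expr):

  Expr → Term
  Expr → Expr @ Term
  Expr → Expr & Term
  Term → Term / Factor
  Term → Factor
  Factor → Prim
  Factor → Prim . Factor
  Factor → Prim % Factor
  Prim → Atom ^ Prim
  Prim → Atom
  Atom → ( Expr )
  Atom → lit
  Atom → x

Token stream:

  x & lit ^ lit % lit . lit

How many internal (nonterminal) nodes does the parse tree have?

[Expr [Expr [Term [Factor [Prim [Atom x]]]]] & [Term [Factor [Prim [Atom lit] ^ [Prim [Atom lit]]] % [Factor [Prim [Atom lit]] . [Factor [Prim [Atom lit]]]]]]]

18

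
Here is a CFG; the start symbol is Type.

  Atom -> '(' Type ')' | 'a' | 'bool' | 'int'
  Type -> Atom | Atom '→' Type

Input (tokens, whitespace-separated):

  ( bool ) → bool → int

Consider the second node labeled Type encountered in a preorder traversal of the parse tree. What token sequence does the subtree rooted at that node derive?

[Type [Atom ( [Type [Atom bool]] )] → [Type [Atom bool] → [Type [Atom int]]]]

bool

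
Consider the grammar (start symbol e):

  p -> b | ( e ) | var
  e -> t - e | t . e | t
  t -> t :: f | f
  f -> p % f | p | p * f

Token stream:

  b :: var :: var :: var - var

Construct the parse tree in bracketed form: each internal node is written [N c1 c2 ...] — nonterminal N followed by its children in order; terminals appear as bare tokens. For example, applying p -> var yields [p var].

[e [t [t [t [t [f [p b]]] :: [f [p var]]] :: [f [p var]]] :: [f [p var]]] - [e [t [f [p var]]]]]

e
t - e
t :: f - e
t :: f :: f - e
t :: f :: f :: f - e
f :: f :: f :: f - e
p :: f :: f :: f - e
b :: f :: f :: f - e
b :: p :: f :: f - e
b :: var :: f :: f - e
b :: var :: p :: f - e
b :: var :: var :: f - e
b :: var :: var :: p - e
b :: var :: var :: var - e
b :: var :: var :: var - t
b :: var :: var :: var - f
b :: var :: var :: var - p
b :: var :: var :: var - var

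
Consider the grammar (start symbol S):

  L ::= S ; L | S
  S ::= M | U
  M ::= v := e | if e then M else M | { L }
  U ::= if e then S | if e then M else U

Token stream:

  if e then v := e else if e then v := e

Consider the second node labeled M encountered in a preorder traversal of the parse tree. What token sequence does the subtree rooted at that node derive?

v := e

[S [U if e then [M v := e] else [U if e then [S [M v := e]]]]]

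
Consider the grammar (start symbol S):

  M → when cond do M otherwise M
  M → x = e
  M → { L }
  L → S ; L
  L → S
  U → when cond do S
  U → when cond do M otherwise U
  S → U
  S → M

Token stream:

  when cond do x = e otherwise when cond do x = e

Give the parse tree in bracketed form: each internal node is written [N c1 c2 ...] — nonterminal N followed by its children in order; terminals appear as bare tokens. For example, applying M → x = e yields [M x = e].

S
U
when cond do M otherwise U
when cond do x = e otherwise U
when cond do x = e otherwise when cond do S
when cond do x = e otherwise when cond do M
when cond do x = e otherwise when cond do x = e

[S [U when cond do [M x = e] otherwise [U when cond do [S [M x = e]]]]]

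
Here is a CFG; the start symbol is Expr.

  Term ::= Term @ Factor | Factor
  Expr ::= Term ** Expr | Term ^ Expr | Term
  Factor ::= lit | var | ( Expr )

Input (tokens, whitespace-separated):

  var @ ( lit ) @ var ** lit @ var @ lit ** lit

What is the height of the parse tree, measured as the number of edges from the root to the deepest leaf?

[Expr [Term [Term [Term [Factor var]] @ [Factor ( [Expr [Term [Factor lit]]] )]] @ [Factor var]] ** [Expr [Term [Term [Term [Factor lit]] @ [Factor var]] @ [Factor lit]] ** [Expr [Term [Factor lit]]]]]

7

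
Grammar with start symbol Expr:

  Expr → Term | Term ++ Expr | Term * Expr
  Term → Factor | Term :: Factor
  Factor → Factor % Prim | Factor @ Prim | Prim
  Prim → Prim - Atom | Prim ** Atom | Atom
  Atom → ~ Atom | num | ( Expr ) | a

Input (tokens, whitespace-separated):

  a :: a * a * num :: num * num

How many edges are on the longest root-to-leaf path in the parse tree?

[Expr [Term [Term [Factor [Prim [Atom a]]]] :: [Factor [Prim [Atom a]]]] * [Expr [Term [Factor [Prim [Atom a]]]] * [Expr [Term [Term [Factor [Prim [Atom num]]]] :: [Factor [Prim [Atom num]]]] * [Expr [Term [Factor [Prim [Atom num]]]]]]]]

8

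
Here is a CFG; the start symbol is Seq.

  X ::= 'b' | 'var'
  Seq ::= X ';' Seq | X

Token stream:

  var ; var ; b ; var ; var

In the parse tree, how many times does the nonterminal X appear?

5

[Seq [X var] ; [Seq [X var] ; [Seq [X b] ; [Seq [X var] ; [Seq [X var]]]]]]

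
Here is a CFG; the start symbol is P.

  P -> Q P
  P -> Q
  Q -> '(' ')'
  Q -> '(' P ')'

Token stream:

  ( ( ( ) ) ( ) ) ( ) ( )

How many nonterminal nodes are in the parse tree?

12

[P [Q ( [P [Q ( [P [Q ( )]] )] [P [Q ( )]]] )] [P [Q ( )] [P [Q ( )]]]]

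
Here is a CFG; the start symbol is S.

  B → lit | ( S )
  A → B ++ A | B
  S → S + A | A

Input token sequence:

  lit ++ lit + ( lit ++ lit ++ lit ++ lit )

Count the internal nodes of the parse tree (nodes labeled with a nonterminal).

17

[S [S [A [B lit] ++ [A [B lit]]]] + [A [B ( [S [A [B lit] ++ [A [B lit] ++ [A [B lit] ++ [A [B lit]]]]]] )]]]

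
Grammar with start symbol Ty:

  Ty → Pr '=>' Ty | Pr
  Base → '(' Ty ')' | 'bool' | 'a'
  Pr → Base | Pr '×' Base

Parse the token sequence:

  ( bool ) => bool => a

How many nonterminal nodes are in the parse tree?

12

[Ty [Pr [Base ( [Ty [Pr [Base bool]]] )]] => [Ty [Pr [Base bool]] => [Ty [Pr [Base a]]]]]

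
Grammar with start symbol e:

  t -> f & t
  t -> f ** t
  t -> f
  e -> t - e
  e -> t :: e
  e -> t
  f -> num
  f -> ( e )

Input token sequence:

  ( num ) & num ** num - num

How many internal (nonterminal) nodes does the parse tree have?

[e [t [f ( [e [t [f num]]] )] & [t [f num] ** [t [f num]]]] - [e [t [f num]]]]

13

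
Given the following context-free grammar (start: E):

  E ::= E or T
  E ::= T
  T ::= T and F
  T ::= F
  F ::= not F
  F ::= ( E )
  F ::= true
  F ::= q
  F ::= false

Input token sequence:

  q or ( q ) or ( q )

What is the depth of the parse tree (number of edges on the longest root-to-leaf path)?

[E [E [E [T [F q]]] or [T [F ( [E [T [F q]]] )]]] or [T [F ( [E [T [F q]]] )]]]

7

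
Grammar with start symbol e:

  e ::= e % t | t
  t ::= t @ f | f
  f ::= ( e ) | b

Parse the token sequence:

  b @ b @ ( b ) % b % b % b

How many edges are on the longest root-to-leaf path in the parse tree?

[e [e [e [e [t [t [t [f b]] @ [f b]] @ [f ( [e [t [f b]]] )]]] % [t [f b]]] % [t [f b]]] % [t [f b]]]

9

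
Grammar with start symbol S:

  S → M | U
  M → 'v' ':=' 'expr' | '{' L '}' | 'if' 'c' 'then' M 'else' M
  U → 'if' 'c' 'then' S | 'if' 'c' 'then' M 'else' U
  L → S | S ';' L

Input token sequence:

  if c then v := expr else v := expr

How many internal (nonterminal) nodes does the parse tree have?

[S [M if c then [M v := expr] else [M v := expr]]]

4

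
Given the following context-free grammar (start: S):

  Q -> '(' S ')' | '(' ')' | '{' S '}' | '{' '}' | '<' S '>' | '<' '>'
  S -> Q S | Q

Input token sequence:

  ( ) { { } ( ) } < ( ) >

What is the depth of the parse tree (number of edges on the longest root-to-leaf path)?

6

[S [Q ( )] [S [Q { [S [Q { }] [S [Q ( )]]] }] [S [Q < [S [Q ( )]] >]]]]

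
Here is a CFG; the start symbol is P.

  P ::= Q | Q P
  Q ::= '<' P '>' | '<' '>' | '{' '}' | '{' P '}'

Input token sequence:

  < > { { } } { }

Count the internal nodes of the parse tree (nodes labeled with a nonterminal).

[P [Q < >] [P [Q { [P [Q { }]] }] [P [Q { }]]]]

8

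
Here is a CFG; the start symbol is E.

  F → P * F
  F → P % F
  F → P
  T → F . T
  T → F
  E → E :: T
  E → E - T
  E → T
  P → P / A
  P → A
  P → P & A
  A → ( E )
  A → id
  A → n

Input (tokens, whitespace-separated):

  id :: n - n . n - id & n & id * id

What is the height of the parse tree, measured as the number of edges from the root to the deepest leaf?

8

[E [E [E [E [T [F [P [A id]]]]] :: [T [F [P [A n]]]]] - [T [F [P [A n]]] . [T [F [P [A n]]]]]] - [T [F [P [P [P [A id]] & [A n]] & [A id]] * [F [P [A id]]]]]]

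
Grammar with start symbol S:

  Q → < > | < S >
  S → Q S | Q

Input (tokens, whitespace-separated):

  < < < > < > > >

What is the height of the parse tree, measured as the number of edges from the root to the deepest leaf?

[S [Q < [S [Q < [S [Q < >] [S [Q < >]]] >]] >]]

7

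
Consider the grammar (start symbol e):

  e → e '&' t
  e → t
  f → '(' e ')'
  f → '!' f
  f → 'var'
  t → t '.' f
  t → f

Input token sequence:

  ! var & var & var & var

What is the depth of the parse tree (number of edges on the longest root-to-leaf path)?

[e [e [e [e [t [f ! [f var]]]] & [t [f var]]] & [t [f var]]] & [t [f var]]]

7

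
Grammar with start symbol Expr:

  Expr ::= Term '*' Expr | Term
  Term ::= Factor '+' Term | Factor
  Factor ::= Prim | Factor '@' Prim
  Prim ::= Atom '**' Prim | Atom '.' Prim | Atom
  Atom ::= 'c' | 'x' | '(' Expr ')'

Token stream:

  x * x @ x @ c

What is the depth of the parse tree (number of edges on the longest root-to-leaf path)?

[Expr [Term [Factor [Prim [Atom x]]]] * [Expr [Term [Factor [Factor [Factor [Prim [Atom x]]] @ [Prim [Atom x]]] @ [Prim [Atom c]]]]]]

8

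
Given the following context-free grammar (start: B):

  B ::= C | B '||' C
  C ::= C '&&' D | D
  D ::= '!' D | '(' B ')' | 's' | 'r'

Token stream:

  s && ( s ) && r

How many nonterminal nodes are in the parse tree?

10

[B [C [C [C [D s]] && [D ( [B [C [D s]]] )]] && [D r]]]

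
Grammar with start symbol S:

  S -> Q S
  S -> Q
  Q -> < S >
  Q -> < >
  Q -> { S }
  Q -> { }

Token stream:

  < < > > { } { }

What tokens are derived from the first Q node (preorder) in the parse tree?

[S [Q < [S [Q < >]] >] [S [Q { }] [S [Q { }]]]]

< < > >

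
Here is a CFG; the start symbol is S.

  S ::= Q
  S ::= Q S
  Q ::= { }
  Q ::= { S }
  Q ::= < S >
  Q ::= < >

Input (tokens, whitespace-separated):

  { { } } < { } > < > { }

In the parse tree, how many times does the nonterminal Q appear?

[S [Q { [S [Q { }]] }] [S [Q < [S [Q { }]] >] [S [Q < >] [S [Q { }]]]]]

6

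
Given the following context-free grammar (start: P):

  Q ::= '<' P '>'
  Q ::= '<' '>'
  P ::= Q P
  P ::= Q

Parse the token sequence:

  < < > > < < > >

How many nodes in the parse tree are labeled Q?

4

[P [Q < [P [Q < >]] >] [P [Q < [P [Q < >]] >]]]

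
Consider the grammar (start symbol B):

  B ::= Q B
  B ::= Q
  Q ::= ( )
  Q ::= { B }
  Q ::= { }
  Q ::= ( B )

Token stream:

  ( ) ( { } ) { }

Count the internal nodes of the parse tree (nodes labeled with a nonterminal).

[B [Q ( )] [B [Q ( [B [Q { }]] )] [B [Q { }]]]]

8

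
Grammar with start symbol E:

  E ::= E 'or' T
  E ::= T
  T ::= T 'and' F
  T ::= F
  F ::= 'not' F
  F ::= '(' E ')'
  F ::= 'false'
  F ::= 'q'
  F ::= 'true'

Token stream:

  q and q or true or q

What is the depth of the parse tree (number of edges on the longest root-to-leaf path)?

[E [E [E [T [T [F q]] and [F q]]] or [T [F true]]] or [T [F q]]]

6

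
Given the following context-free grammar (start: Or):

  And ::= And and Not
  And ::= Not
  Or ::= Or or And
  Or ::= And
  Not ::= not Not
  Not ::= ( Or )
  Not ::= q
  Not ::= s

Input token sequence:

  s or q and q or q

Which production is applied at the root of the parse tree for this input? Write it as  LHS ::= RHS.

Or ::= Or or And

[Or [Or [Or [And [Not s]]] or [And [And [Not q]] and [Not q]]] or [And [Not q]]]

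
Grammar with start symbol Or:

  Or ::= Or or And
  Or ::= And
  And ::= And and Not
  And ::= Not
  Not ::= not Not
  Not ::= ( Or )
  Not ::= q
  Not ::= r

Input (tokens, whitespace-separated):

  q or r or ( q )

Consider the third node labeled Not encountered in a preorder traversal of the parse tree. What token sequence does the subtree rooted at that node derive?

( q )

[Or [Or [Or [And [Not q]]] or [And [Not r]]] or [And [Not ( [Or [And [Not q]]] )]]]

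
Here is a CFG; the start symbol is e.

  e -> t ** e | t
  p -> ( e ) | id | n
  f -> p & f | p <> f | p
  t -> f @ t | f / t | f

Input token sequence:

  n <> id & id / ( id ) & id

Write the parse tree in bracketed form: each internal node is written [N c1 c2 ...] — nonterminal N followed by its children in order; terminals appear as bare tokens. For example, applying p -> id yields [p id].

e
t
f / t
p <> f / t
n <> f / t
n <> p & f / t
n <> id & f / t
n <> id & p / t
n <> id & id / t
n <> id & id / f
n <> id & id / p & f
n <> id & id / ( e ) & f
n <> id & id / ( t ) & f
n <> id & id / ( f ) & f
n <> id & id / ( p ) & f
n <> id & id / ( id ) & f
n <> id & id / ( id ) & p
n <> id & id / ( id ) & id

[e [t [f [p n] <> [f [p id] & [f [p id]]]] / [t [f [p ( [e [t [f [p id]]]] )] & [f [p id]]]]]]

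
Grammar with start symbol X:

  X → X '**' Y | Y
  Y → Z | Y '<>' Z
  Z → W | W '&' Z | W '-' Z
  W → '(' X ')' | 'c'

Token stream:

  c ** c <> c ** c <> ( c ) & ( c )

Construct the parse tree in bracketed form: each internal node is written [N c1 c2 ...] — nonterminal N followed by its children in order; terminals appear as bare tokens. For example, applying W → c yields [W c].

[X [X [X [Y [Z [W c]]]] ** [Y [Y [Z [W c]]] <> [Z [W c]]]] ** [Y [Y [Z [W c]]] <> [Z [W ( [X [Y [Z [W c]]]] )] & [Z [W ( [X [Y [Z [W c]]]] )]]]]]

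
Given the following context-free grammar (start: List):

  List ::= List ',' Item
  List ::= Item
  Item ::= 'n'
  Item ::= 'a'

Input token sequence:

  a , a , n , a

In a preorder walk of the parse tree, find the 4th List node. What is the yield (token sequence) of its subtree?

a

[List [List [List [List [Item a]] , [Item a]] , [Item n]] , [Item a]]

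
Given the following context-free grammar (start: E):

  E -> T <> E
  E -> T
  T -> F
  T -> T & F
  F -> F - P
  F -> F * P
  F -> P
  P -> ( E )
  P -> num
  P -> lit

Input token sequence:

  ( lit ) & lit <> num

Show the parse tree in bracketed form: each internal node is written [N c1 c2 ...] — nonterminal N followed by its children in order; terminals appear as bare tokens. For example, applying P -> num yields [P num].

E
T <> E
T & F <> E
F & F <> E
P & F <> E
( E ) & F <> E
( T ) & F <> E
( F ) & F <> E
( P ) & F <> E
( lit ) & F <> E
( lit ) & P <> E
( lit ) & lit <> E
( lit ) & lit <> T
( lit ) & lit <> F
( lit ) & lit <> P
( lit ) & lit <> num

[E [T [T [F [P ( [E [T [F [P lit]]]] )]]] & [F [P lit]]] <> [E [T [F [P num]]]]]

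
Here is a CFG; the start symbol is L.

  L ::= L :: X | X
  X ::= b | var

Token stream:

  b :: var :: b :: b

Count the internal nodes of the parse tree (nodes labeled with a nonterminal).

[L [L [L [L [X b]] :: [X var]] :: [X b]] :: [X b]]

8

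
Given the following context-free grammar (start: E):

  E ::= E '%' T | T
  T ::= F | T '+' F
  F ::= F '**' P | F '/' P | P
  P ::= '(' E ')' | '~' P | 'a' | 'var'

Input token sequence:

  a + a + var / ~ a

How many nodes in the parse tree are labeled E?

1

[E [T [T [T [F [P a]]] + [F [P a]]] + [F [F [P var]] / [P ~ [P a]]]]]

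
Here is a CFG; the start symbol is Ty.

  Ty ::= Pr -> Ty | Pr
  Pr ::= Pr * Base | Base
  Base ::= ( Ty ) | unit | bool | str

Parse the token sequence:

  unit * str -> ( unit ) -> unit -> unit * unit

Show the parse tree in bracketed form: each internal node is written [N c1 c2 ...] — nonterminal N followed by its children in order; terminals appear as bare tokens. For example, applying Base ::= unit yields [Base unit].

[Ty [Pr [Pr [Base unit]] * [Base str]] -> [Ty [Pr [Base ( [Ty [Pr [Base unit]]] )]] -> [Ty [Pr [Base unit]] -> [Ty [Pr [Pr [Base unit]] * [Base unit]]]]]]

Ty
Pr -> Ty
Pr * Base -> Ty
Base * Base -> Ty
unit * Base -> Ty
unit * str -> Ty
unit * str -> Pr -> Ty
unit * str -> Base -> Ty
unit * str -> ( Ty ) -> Ty
unit * str -> ( Pr ) -> Ty
unit * str -> ( Base ) -> Ty
unit * str -> ( unit ) -> Ty
unit * str -> ( unit ) -> Pr -> Ty
unit * str -> ( unit ) -> Base -> Ty
unit * str -> ( unit ) -> unit -> Ty
unit * str -> ( unit ) -> unit -> Pr
unit * str -> ( unit ) -> unit -> Pr * Base
unit * str -> ( unit ) -> unit -> Base * Base
unit * str -> ( unit ) -> unit -> unit * Base
unit * str -> ( unit ) -> unit -> unit * unit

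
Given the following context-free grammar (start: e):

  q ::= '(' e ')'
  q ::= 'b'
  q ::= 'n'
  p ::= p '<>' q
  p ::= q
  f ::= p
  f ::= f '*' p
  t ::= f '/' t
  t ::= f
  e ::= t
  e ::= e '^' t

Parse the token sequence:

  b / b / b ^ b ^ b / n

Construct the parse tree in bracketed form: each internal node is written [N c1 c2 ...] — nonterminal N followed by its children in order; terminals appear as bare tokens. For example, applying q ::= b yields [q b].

[e [e [e [t [f [p [q b]]] / [t [f [p [q b]]] / [t [f [p [q b]]]]]]] ^ [t [f [p [q b]]]]] ^ [t [f [p [q b]]] / [t [f [p [q n]]]]]]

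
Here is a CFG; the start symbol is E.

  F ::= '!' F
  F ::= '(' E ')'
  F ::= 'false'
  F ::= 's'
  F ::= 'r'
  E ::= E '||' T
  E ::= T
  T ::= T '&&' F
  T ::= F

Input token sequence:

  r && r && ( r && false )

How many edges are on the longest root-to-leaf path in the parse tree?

[E [T [T [T [F r]] && [F r]] && [F ( [E [T [T [F r]] && [F false]]] )]]]

7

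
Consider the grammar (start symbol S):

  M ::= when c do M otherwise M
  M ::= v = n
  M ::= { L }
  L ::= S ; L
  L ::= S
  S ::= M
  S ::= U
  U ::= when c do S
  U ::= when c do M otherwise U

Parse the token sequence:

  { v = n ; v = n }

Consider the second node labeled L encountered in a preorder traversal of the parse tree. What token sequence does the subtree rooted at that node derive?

[S [M { [L [S [M v = n]] ; [L [S [M v = n]]]] }]]

v = n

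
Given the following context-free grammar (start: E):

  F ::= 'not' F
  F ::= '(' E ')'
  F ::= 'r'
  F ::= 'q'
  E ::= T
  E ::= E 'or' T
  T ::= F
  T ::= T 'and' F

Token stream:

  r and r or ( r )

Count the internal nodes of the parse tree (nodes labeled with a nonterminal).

[E [E [T [T [F r]] and [F r]]] or [T [F ( [E [T [F r]]] )]]]

11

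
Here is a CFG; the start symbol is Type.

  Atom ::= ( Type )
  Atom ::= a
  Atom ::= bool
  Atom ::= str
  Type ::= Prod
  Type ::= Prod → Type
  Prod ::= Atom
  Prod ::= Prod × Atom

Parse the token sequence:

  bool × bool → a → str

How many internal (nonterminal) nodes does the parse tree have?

[Type [Prod [Prod [Atom bool]] × [Atom bool]] → [Type [Prod [Atom a]] → [Type [Prod [Atom str]]]]]

11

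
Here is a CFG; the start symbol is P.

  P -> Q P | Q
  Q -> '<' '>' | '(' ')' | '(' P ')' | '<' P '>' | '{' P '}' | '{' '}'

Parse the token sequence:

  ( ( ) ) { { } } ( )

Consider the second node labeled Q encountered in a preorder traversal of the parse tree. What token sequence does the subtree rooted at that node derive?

( )

[P [Q ( [P [Q ( )]] )] [P [Q { [P [Q { }]] }] [P [Q ( )]]]]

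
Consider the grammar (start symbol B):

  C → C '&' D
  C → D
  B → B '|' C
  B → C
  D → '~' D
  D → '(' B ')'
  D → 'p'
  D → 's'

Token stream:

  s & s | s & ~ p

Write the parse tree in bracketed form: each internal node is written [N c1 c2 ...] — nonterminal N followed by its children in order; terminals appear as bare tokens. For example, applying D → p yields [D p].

[B [B [C [C [D s]] & [D s]]] | [C [C [D s]] & [D ~ [D p]]]]

B
B | C
C | C
C & D | C
D & D | C
s & D | C
s & s | C
s & s | C & D
s & s | D & D
s & s | s & D
s & s | s & ~ D
s & s | s & ~ p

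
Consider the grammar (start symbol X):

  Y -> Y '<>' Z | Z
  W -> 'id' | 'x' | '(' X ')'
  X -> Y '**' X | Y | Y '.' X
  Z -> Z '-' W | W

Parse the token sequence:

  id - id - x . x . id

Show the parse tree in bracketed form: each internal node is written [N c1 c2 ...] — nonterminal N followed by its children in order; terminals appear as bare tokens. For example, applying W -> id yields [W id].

X
Y . X
Z . X
Z - W . X
Z - W - W . X
W - W - W . X
id - W - W . X
id - id - W . X
id - id - x . X
id - id - x . Y . X
id - id - x . Z . X
id - id - x . W . X
id - id - x . x . X
id - id - x . x . Y
id - id - x . x . Z
id - id - x . x . W
id - id - x . x . id

[X [Y [Z [Z [Z [W id]] - [W id]] - [W x]]] . [X [Y [Z [W x]]] . [X [Y [Z [W id]]]]]]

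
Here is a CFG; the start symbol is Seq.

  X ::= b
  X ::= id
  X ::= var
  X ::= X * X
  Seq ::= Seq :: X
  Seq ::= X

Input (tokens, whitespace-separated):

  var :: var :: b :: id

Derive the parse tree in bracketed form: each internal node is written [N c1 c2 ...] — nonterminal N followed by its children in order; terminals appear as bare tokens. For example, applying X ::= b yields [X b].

[Seq [Seq [Seq [Seq [X var]] :: [X var]] :: [X b]] :: [X id]]

Seq
Seq :: X
Seq :: X :: X
Seq :: X :: X :: X
X :: X :: X :: X
var :: X :: X :: X
var :: var :: X :: X
var :: var :: b :: X
var :: var :: b :: id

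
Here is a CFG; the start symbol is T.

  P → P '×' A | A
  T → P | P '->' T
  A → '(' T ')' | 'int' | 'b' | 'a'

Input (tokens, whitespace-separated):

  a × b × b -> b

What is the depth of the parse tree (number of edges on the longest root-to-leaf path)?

5

[T [P [P [P [A a]] × [A b]] × [A b]] -> [T [P [A b]]]]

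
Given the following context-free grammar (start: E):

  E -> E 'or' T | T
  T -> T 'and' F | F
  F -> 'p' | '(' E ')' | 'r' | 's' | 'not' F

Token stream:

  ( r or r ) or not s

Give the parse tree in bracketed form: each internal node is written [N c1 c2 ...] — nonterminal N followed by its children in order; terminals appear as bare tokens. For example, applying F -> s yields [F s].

[E [E [T [F ( [E [E [T [F r]]] or [T [F r]]] )]]] or [T [F not [F s]]]]

E
E or T
T or T
F or T
( E ) or T
( E or T ) or T
( T or T ) or T
( F or T ) or T
( r or T ) or T
( r or F ) or T
( r or r ) or T
( r or r ) or F
( r or r ) or not F
( r or r ) or not s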